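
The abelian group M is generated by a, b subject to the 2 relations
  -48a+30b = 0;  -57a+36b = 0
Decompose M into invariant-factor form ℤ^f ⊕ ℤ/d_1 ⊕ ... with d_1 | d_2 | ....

Answer: M ≅ ℤ/3 ⊕ ℤ/6

Derivation:
rank_ℚ(R)=2; free=2−2=0
SNF(R) diag = [3, 6] → torsion [3, 6]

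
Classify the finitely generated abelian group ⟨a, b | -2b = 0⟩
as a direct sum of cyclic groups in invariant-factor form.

Answer: M ≅ ℤ^1 ⊕ ℤ/2

Derivation:
rank_ℚ(R)=1; free=2−1=1
SNF(R) diag = [2] → torsion [2]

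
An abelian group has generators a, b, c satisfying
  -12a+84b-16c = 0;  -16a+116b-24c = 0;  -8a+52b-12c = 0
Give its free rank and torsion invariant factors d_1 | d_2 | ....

rank_ℚ(R)=3; free=3−3=0
SNF(R) diag = [4, 4, 12] → torsion [4, 4, 12]

Answer: M ≅ ℤ/4 ⊕ ℤ/4 ⊕ ℤ/12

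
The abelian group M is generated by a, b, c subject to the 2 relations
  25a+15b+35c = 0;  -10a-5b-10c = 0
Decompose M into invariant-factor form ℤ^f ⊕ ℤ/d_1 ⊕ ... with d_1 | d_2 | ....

Answer: M ≅ ℤ^1 ⊕ ℤ/5 ⊕ ℤ/5

Derivation:
rank_ℚ(R)=2; free=3−2=1
SNF(R) diag = [5, 5] → torsion [5, 5]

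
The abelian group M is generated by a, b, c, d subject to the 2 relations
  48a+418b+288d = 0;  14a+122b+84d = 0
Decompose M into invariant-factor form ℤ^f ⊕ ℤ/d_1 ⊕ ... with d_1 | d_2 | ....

Answer: M ≅ ℤ^2 ⊕ ℤ/2 ⊕ ℤ/2

Derivation:
rank_ℚ(R)=2; free=4−2=2
SNF(R) diag = [2, 2] → torsion [2, 2]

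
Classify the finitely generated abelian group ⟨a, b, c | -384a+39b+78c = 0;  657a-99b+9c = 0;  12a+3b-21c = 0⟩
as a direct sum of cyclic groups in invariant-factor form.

rank_ℚ(R)=3; free=3−3=0
SNF(R) diag = [3, 9, 27] → torsion [3, 9, 27]

Answer: M ≅ ℤ/3 ⊕ ℤ/9 ⊕ ℤ/27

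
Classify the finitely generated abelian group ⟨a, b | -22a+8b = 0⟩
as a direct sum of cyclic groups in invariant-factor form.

Answer: M ≅ ℤ^1 ⊕ ℤ/2

Derivation:
rank_ℚ(R)=1; free=2−1=1
SNF(R) diag = [2] → torsion [2]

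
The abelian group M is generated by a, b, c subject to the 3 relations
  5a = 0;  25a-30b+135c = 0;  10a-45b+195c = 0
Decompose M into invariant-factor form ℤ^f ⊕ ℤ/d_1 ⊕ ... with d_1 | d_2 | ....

rank_ℚ(R)=3; free=3−3=0
SNF(R) diag = [5, 15, 15] → torsion [5, 15, 15]

Answer: M ≅ ℤ/5 ⊕ ℤ/15 ⊕ ℤ/15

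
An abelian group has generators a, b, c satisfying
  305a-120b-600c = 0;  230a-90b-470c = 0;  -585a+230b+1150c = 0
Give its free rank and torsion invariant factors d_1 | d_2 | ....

Answer: M ≅ ℤ/5 ⊕ ℤ/10 ⊕ ℤ/20

Derivation:
rank_ℚ(R)=3; free=3−3=0
SNF(R) diag = [5, 10, 20] → torsion [5, 10, 20]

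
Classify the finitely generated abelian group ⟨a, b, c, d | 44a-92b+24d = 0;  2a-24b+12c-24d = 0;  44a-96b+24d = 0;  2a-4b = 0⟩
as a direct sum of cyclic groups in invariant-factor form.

Answer: M ≅ ℤ/2 ⊕ ℤ/4 ⊕ ℤ/12 ⊕ ℤ/24

Derivation:
rank_ℚ(R)=4; free=4−4=0
SNF(R) diag = [2, 4, 12, 24] → torsion [2, 4, 12, 24]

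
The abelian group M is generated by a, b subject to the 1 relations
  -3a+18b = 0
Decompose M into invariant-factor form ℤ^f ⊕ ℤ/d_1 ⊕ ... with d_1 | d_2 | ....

rank_ℚ(R)=1; free=2−1=1
SNF(R) diag = [3] → torsion [3]

Answer: M ≅ ℤ^1 ⊕ ℤ/3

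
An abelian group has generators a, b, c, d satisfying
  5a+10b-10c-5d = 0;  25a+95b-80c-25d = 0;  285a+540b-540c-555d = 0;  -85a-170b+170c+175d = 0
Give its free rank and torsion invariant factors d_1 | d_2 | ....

Answer: M ≅ ℤ/5 ⊕ ℤ/15 ⊕ ℤ/30 ⊕ ℤ/90

Derivation:
rank_ℚ(R)=4; free=4−4=0
SNF(R) diag = [5, 15, 30, 90] → torsion [5, 15, 30, 90]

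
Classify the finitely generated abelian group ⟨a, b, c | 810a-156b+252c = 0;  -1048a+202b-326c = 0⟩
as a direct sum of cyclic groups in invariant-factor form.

Answer: M ≅ ℤ^1 ⊕ ℤ/2 ⊕ ℤ/6

Derivation:
rank_ℚ(R)=2; free=3−2=1
SNF(R) diag = [2, 6] → torsion [2, 6]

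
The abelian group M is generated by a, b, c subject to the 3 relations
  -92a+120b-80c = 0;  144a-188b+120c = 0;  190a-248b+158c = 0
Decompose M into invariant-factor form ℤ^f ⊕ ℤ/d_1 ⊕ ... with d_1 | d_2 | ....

rank_ℚ(R)=3; free=3−3=0
SNF(R) diag = [2, 4, 4] → torsion [2, 4, 4]

Answer: M ≅ ℤ/2 ⊕ ℤ/4 ⊕ ℤ/4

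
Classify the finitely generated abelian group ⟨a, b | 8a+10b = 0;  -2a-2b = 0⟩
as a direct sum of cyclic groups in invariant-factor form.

Answer: M ≅ ℤ/2 ⊕ ℤ/2

Derivation:
rank_ℚ(R)=2; free=2−2=0
SNF(R) diag = [2, 2] → torsion [2, 2]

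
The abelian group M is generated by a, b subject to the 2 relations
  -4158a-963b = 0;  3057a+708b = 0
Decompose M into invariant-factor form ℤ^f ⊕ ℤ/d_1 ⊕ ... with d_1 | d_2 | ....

Answer: M ≅ ℤ/3 ⊕ ℤ/9

Derivation:
rank_ℚ(R)=2; free=2−2=0
SNF(R) diag = [3, 9] → torsion [3, 9]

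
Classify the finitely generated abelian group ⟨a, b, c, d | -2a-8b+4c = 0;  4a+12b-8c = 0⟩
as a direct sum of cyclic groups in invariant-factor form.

Answer: M ≅ ℤ^2 ⊕ ℤ/2 ⊕ ℤ/4

Derivation:
rank_ℚ(R)=2; free=4−2=2
SNF(R) diag = [2, 4] → torsion [2, 4]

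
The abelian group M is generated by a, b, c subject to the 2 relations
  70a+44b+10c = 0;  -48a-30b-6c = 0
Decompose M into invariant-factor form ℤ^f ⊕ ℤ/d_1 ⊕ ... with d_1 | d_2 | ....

Answer: M ≅ ℤ^1 ⊕ ℤ/2 ⊕ ℤ/6

Derivation:
rank_ℚ(R)=2; free=3−2=1
SNF(R) diag = [2, 6] → torsion [2, 6]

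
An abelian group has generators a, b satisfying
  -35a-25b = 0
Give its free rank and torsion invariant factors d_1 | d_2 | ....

Answer: M ≅ ℤ^1 ⊕ ℤ/5

Derivation:
rank_ℚ(R)=1; free=2−1=1
SNF(R) diag = [5] → torsion [5]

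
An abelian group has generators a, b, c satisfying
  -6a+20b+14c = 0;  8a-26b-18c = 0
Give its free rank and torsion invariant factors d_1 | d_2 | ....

Answer: M ≅ ℤ^1 ⊕ ℤ/2 ⊕ ℤ/2

Derivation:
rank_ℚ(R)=2; free=3−2=1
SNF(R) diag = [2, 2] → torsion [2, 2]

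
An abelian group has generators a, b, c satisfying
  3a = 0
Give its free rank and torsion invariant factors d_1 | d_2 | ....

Answer: M ≅ ℤ^2 ⊕ ℤ/3

Derivation:
rank_ℚ(R)=1; free=3−1=2
SNF(R) diag = [3] → torsion [3]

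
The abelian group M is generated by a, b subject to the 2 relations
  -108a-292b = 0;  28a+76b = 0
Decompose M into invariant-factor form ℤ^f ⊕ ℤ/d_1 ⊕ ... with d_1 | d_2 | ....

rank_ℚ(R)=2; free=2−2=0
SNF(R) diag = [4, 8] → torsion [4, 8]

Answer: M ≅ ℤ/4 ⊕ ℤ/8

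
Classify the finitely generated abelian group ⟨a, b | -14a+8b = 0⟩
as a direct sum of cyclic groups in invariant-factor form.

rank_ℚ(R)=1; free=2−1=1
SNF(R) diag = [2] → torsion [2]

Answer: M ≅ ℤ^1 ⊕ ℤ/2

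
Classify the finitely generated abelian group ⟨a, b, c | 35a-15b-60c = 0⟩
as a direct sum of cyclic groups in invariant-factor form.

Answer: M ≅ ℤ^2 ⊕ ℤ/5

Derivation:
rank_ℚ(R)=1; free=3−1=2
SNF(R) diag = [5] → torsion [5]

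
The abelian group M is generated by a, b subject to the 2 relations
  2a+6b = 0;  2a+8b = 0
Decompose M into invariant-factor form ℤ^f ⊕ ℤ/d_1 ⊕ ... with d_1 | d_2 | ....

rank_ℚ(R)=2; free=2−2=0
SNF(R) diag = [2, 2] → torsion [2, 2]

Answer: M ≅ ℤ/2 ⊕ ℤ/2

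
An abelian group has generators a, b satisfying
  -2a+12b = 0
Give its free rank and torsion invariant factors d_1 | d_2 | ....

rank_ℚ(R)=1; free=2−1=1
SNF(R) diag = [2] → torsion [2]

Answer: M ≅ ℤ^1 ⊕ ℤ/2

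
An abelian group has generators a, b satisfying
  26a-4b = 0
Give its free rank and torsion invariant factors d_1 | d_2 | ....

rank_ℚ(R)=1; free=2−1=1
SNF(R) diag = [2] → torsion [2]

Answer: M ≅ ℤ^1 ⊕ ℤ/2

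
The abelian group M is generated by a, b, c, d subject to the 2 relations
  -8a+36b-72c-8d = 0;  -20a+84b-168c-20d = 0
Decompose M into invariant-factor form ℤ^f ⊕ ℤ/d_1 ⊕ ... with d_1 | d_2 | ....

Answer: M ≅ ℤ^2 ⊕ ℤ/4 ⊕ ℤ/12

Derivation:
rank_ℚ(R)=2; free=4−2=2
SNF(R) diag = [4, 12] → torsion [4, 12]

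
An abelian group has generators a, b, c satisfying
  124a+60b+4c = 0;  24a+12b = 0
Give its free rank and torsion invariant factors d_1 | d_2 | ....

Answer: M ≅ ℤ^1 ⊕ ℤ/4 ⊕ ℤ/12

Derivation:
rank_ℚ(R)=2; free=3−2=1
SNF(R) diag = [4, 12] → torsion [4, 12]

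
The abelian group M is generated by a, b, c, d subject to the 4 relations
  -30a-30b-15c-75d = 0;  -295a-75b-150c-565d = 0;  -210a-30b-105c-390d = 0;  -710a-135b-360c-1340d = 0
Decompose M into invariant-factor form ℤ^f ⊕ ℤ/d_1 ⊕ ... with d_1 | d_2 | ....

Answer: M ≅ ℤ/5 ⊕ ℤ/15 ⊕ ℤ/45 ⊕ ℤ/45

Derivation:
rank_ℚ(R)=4; free=4−4=0
SNF(R) diag = [5, 15, 45, 45] → torsion [5, 15, 45, 45]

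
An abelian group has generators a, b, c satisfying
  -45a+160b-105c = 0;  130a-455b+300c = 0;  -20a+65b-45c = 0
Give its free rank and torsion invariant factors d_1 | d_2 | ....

rank_ℚ(R)=3; free=3−3=0
SNF(R) diag = [5, 5, 15] → torsion [5, 5, 15]

Answer: M ≅ ℤ/5 ⊕ ℤ/5 ⊕ ℤ/15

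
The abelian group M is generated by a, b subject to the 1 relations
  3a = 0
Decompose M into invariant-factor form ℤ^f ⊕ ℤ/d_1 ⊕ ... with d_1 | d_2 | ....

rank_ℚ(R)=1; free=2−1=1
SNF(R) diag = [3] → torsion [3]

Answer: M ≅ ℤ^1 ⊕ ℤ/3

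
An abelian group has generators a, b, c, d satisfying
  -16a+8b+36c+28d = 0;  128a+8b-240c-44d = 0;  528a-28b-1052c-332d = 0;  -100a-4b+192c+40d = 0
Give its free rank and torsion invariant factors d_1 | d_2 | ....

Answer: M ≅ ℤ/4 ⊕ ℤ/4 ⊕ ℤ/12 ⊕ ℤ/36

Derivation:
rank_ℚ(R)=4; free=4−4=0
SNF(R) diag = [4, 4, 12, 36] → torsion [4, 4, 12, 36]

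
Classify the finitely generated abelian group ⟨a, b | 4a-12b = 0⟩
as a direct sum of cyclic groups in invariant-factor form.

rank_ℚ(R)=1; free=2−1=1
SNF(R) diag = [4] → torsion [4]

Answer: M ≅ ℤ^1 ⊕ ℤ/4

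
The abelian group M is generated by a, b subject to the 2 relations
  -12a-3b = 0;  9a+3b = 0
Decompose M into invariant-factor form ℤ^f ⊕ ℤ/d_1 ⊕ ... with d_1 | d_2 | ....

Answer: M ≅ ℤ/3 ⊕ ℤ/3

Derivation:
rank_ℚ(R)=2; free=2−2=0
SNF(R) diag = [3, 3] → torsion [3, 3]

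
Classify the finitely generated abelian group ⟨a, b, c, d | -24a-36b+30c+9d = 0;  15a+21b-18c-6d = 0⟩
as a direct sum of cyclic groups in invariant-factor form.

rank_ℚ(R)=2; free=4−2=2
SNF(R) diag = [3, 3] → torsion [3, 3]

Answer: M ≅ ℤ^2 ⊕ ℤ/3 ⊕ ℤ/3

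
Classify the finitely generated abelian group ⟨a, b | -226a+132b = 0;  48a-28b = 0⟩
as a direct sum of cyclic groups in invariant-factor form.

Answer: M ≅ ℤ/2 ⊕ ℤ/4

Derivation:
rank_ℚ(R)=2; free=2−2=0
SNF(R) diag = [2, 4] → torsion [2, 4]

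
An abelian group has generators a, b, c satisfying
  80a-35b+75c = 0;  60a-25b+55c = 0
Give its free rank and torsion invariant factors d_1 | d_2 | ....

Answer: M ≅ ℤ^1 ⊕ ℤ/5 ⊕ ℤ/10

Derivation:
rank_ℚ(R)=2; free=3−2=1
SNF(R) diag = [5, 10] → torsion [5, 10]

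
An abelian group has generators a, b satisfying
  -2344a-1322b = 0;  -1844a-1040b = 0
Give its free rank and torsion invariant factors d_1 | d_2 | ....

Answer: M ≅ ℤ/2 ⊕ ℤ/4

Derivation:
rank_ℚ(R)=2; free=2−2=0
SNF(R) diag = [2, 4] → torsion [2, 4]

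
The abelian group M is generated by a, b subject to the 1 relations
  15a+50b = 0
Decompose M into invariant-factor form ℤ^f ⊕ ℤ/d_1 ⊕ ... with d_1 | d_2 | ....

Answer: M ≅ ℤ^1 ⊕ ℤ/5

Derivation:
rank_ℚ(R)=1; free=2−1=1
SNF(R) diag = [5] → torsion [5]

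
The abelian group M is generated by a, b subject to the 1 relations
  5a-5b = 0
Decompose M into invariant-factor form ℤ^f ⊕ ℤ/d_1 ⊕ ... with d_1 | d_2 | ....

Answer: M ≅ ℤ^1 ⊕ ℤ/5

Derivation:
rank_ℚ(R)=1; free=2−1=1
SNF(R) diag = [5] → torsion [5]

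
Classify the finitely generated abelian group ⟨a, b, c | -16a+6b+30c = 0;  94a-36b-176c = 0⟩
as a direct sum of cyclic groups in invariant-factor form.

rank_ℚ(R)=2; free=3−2=1
SNF(R) diag = [2, 2] → torsion [2, 2]

Answer: M ≅ ℤ^1 ⊕ ℤ/2 ⊕ ℤ/2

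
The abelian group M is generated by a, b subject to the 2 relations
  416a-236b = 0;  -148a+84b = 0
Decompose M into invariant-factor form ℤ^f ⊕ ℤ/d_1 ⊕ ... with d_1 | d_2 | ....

rank_ℚ(R)=2; free=2−2=0
SNF(R) diag = [4, 4] → torsion [4, 4]

Answer: M ≅ ℤ/4 ⊕ ℤ/4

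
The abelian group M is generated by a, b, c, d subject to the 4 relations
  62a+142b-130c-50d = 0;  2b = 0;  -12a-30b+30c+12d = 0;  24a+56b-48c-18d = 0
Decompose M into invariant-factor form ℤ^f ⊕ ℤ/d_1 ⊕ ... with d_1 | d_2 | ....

Answer: M ≅ ℤ/2 ⊕ ℤ/2 ⊕ ℤ/6 ⊕ ℤ/6

Derivation:
rank_ℚ(R)=4; free=4−4=0
SNF(R) diag = [2, 2, 6, 6] → torsion [2, 2, 6, 6]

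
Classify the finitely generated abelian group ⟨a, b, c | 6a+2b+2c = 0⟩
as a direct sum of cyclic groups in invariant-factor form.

Answer: M ≅ ℤ^2 ⊕ ℤ/2

Derivation:
rank_ℚ(R)=1; free=3−1=2
SNF(R) diag = [2] → torsion [2]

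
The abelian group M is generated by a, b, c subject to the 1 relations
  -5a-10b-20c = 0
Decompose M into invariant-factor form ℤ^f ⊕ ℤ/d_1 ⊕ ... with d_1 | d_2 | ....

rank_ℚ(R)=1; free=3−1=2
SNF(R) diag = [5] → torsion [5]

Answer: M ≅ ℤ^2 ⊕ ℤ/5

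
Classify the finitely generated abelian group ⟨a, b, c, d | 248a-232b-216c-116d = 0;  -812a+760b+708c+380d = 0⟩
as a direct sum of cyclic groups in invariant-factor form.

Answer: M ≅ ℤ^2 ⊕ ℤ/4 ⊕ ℤ/12

Derivation:
rank_ℚ(R)=2; free=4−2=2
SNF(R) diag = [4, 12] → torsion [4, 12]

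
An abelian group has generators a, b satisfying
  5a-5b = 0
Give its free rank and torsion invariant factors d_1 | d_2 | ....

rank_ℚ(R)=1; free=2−1=1
SNF(R) diag = [5] → torsion [5]

Answer: M ≅ ℤ^1 ⊕ ℤ/5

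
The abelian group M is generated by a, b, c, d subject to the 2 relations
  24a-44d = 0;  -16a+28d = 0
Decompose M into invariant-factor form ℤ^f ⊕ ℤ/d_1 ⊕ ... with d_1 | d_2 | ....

Answer: M ≅ ℤ^2 ⊕ ℤ/4 ⊕ ℤ/8

Derivation:
rank_ℚ(R)=2; free=4−2=2
SNF(R) diag = [4, 8] → torsion [4, 8]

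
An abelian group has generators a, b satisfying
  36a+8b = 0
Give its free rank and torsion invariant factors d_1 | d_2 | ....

Answer: M ≅ ℤ^1 ⊕ ℤ/4

Derivation:
rank_ℚ(R)=1; free=2−1=1
SNF(R) diag = [4] → torsion [4]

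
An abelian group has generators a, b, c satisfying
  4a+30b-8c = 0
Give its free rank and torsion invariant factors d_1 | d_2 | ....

rank_ℚ(R)=1; free=3−1=2
SNF(R) diag = [2] → torsion [2]

Answer: M ≅ ℤ^2 ⊕ ℤ/2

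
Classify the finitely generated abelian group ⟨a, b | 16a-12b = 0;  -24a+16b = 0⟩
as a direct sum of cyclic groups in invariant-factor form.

Answer: M ≅ ℤ/4 ⊕ ℤ/8

Derivation:
rank_ℚ(R)=2; free=2−2=0
SNF(R) diag = [4, 8] → torsion [4, 8]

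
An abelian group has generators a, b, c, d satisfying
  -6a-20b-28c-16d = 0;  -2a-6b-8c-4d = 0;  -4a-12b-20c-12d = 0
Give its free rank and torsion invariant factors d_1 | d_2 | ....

Answer: M ≅ ℤ^1 ⊕ ℤ/2 ⊕ ℤ/2 ⊕ ℤ/4

Derivation:
rank_ℚ(R)=3; free=4−3=1
SNF(R) diag = [2, 2, 4] → torsion [2, 2, 4]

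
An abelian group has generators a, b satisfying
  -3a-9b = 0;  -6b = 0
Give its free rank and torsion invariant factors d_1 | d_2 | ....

rank_ℚ(R)=2; free=2−2=0
SNF(R) diag = [3, 6] → torsion [3, 6]

Answer: M ≅ ℤ/3 ⊕ ℤ/6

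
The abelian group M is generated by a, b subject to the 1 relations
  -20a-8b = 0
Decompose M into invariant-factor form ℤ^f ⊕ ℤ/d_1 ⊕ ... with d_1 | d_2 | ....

Answer: M ≅ ℤ^1 ⊕ ℤ/4

Derivation:
rank_ℚ(R)=1; free=2−1=1
SNF(R) diag = [4] → torsion [4]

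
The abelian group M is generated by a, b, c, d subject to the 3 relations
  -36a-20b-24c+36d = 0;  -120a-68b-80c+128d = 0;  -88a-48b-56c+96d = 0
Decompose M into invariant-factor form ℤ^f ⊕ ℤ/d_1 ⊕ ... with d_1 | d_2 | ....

rank_ℚ(R)=3; free=4−3=1
SNF(R) diag = [4, 4, 8] → torsion [4, 4, 8]

Answer: M ≅ ℤ^1 ⊕ ℤ/4 ⊕ ℤ/4 ⊕ ℤ/8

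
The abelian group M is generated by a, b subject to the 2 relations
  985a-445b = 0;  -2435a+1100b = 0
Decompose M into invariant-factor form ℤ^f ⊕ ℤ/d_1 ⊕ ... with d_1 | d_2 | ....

rank_ℚ(R)=2; free=2−2=0
SNF(R) diag = [5, 15] → torsion [5, 15]

Answer: M ≅ ℤ/5 ⊕ ℤ/15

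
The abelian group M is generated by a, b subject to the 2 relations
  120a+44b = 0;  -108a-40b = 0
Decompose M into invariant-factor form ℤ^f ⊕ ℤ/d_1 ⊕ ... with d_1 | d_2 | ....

rank_ℚ(R)=2; free=2−2=0
SNF(R) diag = [4, 12] → torsion [4, 12]

Answer: M ≅ ℤ/4 ⊕ ℤ/12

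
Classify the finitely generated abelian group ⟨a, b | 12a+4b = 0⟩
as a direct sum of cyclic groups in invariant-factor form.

Answer: M ≅ ℤ^1 ⊕ ℤ/4

Derivation:
rank_ℚ(R)=1; free=2−1=1
SNF(R) diag = [4] → torsion [4]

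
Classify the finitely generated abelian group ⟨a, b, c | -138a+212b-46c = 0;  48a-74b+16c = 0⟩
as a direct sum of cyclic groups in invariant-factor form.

rank_ℚ(R)=2; free=3−2=1
SNF(R) diag = [2, 6] → torsion [2, 6]

Answer: M ≅ ℤ^1 ⊕ ℤ/2 ⊕ ℤ/6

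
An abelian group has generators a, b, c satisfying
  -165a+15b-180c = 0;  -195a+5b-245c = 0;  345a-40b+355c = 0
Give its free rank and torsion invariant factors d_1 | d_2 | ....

Answer: M ≅ ℤ/5 ⊕ ℤ/15 ⊕ ℤ/15

Derivation:
rank_ℚ(R)=3; free=3−3=0
SNF(R) diag = [5, 15, 15] → torsion [5, 15, 15]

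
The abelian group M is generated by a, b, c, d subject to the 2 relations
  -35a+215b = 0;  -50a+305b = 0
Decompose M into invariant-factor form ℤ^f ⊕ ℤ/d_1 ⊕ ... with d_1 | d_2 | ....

rank_ℚ(R)=2; free=4−2=2
SNF(R) diag = [5, 15] → torsion [5, 15]

Answer: M ≅ ℤ^2 ⊕ ℤ/5 ⊕ ℤ/15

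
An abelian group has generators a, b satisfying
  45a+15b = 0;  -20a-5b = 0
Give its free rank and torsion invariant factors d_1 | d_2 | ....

rank_ℚ(R)=2; free=2−2=0
SNF(R) diag = [5, 15] → torsion [5, 15]

Answer: M ≅ ℤ/5 ⊕ ℤ/15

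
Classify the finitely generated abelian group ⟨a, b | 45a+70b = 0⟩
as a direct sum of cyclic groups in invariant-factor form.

Answer: M ≅ ℤ^1 ⊕ ℤ/5

Derivation:
rank_ℚ(R)=1; free=2−1=1
SNF(R) diag = [5] → torsion [5]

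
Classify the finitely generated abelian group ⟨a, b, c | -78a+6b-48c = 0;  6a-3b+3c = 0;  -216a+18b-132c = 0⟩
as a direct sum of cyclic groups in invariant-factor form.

Answer: M ≅ ℤ/3 ⊕ ℤ/6 ⊕ ℤ/6

Derivation:
rank_ℚ(R)=3; free=3−3=0
SNF(R) diag = [3, 6, 6] → torsion [3, 6, 6]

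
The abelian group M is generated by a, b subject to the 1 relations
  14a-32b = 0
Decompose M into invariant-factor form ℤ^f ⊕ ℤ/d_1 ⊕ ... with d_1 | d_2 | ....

rank_ℚ(R)=1; free=2−1=1
SNF(R) diag = [2] → torsion [2]

Answer: M ≅ ℤ^1 ⊕ ℤ/2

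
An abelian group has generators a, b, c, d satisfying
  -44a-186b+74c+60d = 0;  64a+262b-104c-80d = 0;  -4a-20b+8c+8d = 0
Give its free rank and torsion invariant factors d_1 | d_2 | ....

Answer: M ≅ ℤ^1 ⊕ ℤ/2 ⊕ ℤ/2 ⊕ ℤ/4

Derivation:
rank_ℚ(R)=3; free=4−3=1
SNF(R) diag = [2, 2, 4] → torsion [2, 2, 4]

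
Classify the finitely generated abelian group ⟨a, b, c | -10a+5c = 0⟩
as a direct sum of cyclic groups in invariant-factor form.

rank_ℚ(R)=1; free=3−1=2
SNF(R) diag = [5] → torsion [5]

Answer: M ≅ ℤ^2 ⊕ ℤ/5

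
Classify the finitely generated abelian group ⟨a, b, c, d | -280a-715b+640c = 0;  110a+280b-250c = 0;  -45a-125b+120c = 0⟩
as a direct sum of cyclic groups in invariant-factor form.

rank_ℚ(R)=3; free=4−3=1
SNF(R) diag = [5, 5, 10] → torsion [5, 5, 10]

Answer: M ≅ ℤ^1 ⊕ ℤ/5 ⊕ ℤ/5 ⊕ ℤ/10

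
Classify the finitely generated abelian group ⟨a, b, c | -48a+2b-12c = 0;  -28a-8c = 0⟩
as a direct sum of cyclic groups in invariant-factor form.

Answer: M ≅ ℤ^1 ⊕ ℤ/2 ⊕ ℤ/4

Derivation:
rank_ℚ(R)=2; free=3−2=1
SNF(R) diag = [2, 4] → torsion [2, 4]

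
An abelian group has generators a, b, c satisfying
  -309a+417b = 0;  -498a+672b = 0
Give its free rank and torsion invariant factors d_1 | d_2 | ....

rank_ℚ(R)=2; free=3−2=1
SNF(R) diag = [3, 6] → torsion [3, 6]

Answer: M ≅ ℤ^1 ⊕ ℤ/3 ⊕ ℤ/6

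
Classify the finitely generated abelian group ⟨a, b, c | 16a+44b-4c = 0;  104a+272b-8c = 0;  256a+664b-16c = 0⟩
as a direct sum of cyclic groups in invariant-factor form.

Answer: M ≅ ℤ/4 ⊕ ℤ/8 ⊕ ℤ/24

Derivation:
rank_ℚ(R)=3; free=3−3=0
SNF(R) diag = [4, 8, 24] → torsion [4, 8, 24]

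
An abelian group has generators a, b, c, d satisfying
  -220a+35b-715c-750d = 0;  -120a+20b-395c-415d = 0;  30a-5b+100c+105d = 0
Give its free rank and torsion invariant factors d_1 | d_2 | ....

rank_ℚ(R)=3; free=4−3=1
SNF(R) diag = [5, 5, 10] → torsion [5, 5, 10]

Answer: M ≅ ℤ^1 ⊕ ℤ/5 ⊕ ℤ/5 ⊕ ℤ/10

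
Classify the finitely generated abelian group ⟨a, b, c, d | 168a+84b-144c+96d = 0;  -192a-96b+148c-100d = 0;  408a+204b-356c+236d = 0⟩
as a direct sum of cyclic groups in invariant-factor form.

rank_ℚ(R)=3; free=4−3=1
SNF(R) diag = [4, 12, 24] → torsion [4, 12, 24]

Answer: M ≅ ℤ^1 ⊕ ℤ/4 ⊕ ℤ/12 ⊕ ℤ/24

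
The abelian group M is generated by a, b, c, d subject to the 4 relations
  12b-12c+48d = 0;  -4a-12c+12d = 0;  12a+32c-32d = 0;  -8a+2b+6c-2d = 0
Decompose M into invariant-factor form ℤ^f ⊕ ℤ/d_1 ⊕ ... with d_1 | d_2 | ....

Answer: M ≅ ℤ/2 ⊕ ℤ/4 ⊕ ℤ/4 ⊕ ℤ/12

Derivation:
rank_ℚ(R)=4; free=4−4=0
SNF(R) diag = [2, 4, 4, 12] → torsion [2, 4, 4, 12]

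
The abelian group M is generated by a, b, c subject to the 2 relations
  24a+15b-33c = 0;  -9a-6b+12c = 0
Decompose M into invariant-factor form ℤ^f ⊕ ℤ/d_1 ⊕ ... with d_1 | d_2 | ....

rank_ℚ(R)=2; free=3−2=1
SNF(R) diag = [3, 3] → torsion [3, 3]

Answer: M ≅ ℤ^1 ⊕ ℤ/3 ⊕ ℤ/3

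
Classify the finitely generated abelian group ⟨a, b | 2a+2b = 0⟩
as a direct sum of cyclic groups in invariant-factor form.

rank_ℚ(R)=1; free=2−1=1
SNF(R) diag = [2] → torsion [2]

Answer: M ≅ ℤ^1 ⊕ ℤ/2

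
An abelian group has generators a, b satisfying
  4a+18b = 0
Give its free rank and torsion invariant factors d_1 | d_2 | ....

Answer: M ≅ ℤ^1 ⊕ ℤ/2

Derivation:
rank_ℚ(R)=1; free=2−1=1
SNF(R) diag = [2] → torsion [2]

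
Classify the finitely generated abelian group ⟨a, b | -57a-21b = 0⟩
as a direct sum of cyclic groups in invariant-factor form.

rank_ℚ(R)=1; free=2−1=1
SNF(R) diag = [3] → torsion [3]

Answer: M ≅ ℤ^1 ⊕ ℤ/3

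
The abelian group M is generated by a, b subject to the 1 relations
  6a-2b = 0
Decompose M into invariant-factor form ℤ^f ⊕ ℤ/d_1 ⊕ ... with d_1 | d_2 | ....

Answer: M ≅ ℤ^1 ⊕ ℤ/2

Derivation:
rank_ℚ(R)=1; free=2−1=1
SNF(R) diag = [2] → torsion [2]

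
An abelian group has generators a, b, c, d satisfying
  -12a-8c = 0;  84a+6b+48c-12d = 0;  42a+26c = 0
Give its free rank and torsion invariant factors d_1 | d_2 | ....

rank_ℚ(R)=3; free=4−3=1
SNF(R) diag = [2, 6, 12] → torsion [2, 6, 12]

Answer: M ≅ ℤ^1 ⊕ ℤ/2 ⊕ ℤ/6 ⊕ ℤ/12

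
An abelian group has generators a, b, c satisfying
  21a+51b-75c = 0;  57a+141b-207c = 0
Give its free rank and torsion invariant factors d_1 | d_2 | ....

Answer: M ≅ ℤ^1 ⊕ ℤ/3 ⊕ ℤ/6

Derivation:
rank_ℚ(R)=2; free=3−2=1
SNF(R) diag = [3, 6] → torsion [3, 6]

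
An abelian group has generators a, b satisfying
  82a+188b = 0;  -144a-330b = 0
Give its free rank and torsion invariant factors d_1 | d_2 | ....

rank_ℚ(R)=2; free=2−2=0
SNF(R) diag = [2, 6] → torsion [2, 6]

Answer: M ≅ ℤ/2 ⊕ ℤ/6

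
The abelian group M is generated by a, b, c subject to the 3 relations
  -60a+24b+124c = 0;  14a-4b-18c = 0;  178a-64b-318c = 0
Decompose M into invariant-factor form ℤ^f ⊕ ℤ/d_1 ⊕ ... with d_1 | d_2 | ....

rank_ℚ(R)=3; free=3−3=0
SNF(R) diag = [2, 4, 8] → torsion [2, 4, 8]

Answer: M ≅ ℤ/2 ⊕ ℤ/4 ⊕ ℤ/8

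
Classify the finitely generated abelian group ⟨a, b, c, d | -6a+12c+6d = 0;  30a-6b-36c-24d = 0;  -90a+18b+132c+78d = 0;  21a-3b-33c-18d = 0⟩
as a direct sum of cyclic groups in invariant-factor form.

Answer: M ≅ ℤ/3 ⊕ ℤ/6 ⊕ ℤ/6 ⊕ ℤ/6

Derivation:
rank_ℚ(R)=4; free=4−4=0
SNF(R) diag = [3, 6, 6, 6] → torsion [3, 6, 6, 6]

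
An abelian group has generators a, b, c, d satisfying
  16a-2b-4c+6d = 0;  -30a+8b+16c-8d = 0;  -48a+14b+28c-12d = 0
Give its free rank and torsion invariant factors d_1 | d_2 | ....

rank_ℚ(R)=3; free=4−3=1
SNF(R) diag = [2, 2, 2] → torsion [2, 2, 2]

Answer: M ≅ ℤ^1 ⊕ ℤ/2 ⊕ ℤ/2 ⊕ ℤ/2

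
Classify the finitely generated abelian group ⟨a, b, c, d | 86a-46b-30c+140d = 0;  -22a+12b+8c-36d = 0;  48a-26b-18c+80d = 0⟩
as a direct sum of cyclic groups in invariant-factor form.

rank_ℚ(R)=3; free=4−3=1
SNF(R) diag = [2, 2, 4] → torsion [2, 2, 4]

Answer: M ≅ ℤ^1 ⊕ ℤ/2 ⊕ ℤ/2 ⊕ ℤ/4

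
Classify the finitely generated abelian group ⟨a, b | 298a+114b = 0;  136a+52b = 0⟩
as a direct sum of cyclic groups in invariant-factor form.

Answer: M ≅ ℤ/2 ⊕ ℤ/4

Derivation:
rank_ℚ(R)=2; free=2−2=0
SNF(R) diag = [2, 4] → torsion [2, 4]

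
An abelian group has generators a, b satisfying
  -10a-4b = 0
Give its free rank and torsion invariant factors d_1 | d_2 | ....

rank_ℚ(R)=1; free=2−1=1
SNF(R) diag = [2] → torsion [2]

Answer: M ≅ ℤ^1 ⊕ ℤ/2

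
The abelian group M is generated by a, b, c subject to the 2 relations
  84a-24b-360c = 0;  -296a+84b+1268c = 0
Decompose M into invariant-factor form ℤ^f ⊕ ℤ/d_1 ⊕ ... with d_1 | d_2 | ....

Answer: M ≅ ℤ^1 ⊕ ℤ/4 ⊕ ℤ/12

Derivation:
rank_ℚ(R)=2; free=3−2=1
SNF(R) diag = [4, 12] → torsion [4, 12]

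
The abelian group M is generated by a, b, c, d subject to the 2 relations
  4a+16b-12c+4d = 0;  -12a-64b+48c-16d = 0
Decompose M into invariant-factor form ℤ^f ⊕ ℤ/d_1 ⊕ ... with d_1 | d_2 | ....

rank_ℚ(R)=2; free=4−2=2
SNF(R) diag = [4, 4] → torsion [4, 4]

Answer: M ≅ ℤ^2 ⊕ ℤ/4 ⊕ ℤ/4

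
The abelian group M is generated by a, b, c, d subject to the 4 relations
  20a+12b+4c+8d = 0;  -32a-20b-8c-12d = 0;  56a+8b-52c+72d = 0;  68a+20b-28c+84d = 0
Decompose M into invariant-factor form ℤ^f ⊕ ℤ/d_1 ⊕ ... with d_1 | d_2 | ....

Answer: M ≅ ℤ/4 ⊕ ℤ/4 ⊕ ℤ/12 ⊕ ℤ/36

Derivation:
rank_ℚ(R)=4; free=4−4=0
SNF(R) diag = [4, 4, 12, 36] → torsion [4, 4, 12, 36]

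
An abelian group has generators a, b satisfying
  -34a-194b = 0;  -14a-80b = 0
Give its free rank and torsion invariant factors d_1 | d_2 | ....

rank_ℚ(R)=2; free=2−2=0
SNF(R) diag = [2, 2] → torsion [2, 2]

Answer: M ≅ ℤ/2 ⊕ ℤ/2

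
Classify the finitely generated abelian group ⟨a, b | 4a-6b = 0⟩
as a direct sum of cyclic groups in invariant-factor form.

Answer: M ≅ ℤ^1 ⊕ ℤ/2

Derivation:
rank_ℚ(R)=1; free=2−1=1
SNF(R) diag = [2] → torsion [2]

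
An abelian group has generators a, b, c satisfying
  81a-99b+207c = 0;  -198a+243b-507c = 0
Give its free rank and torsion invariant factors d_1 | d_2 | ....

Answer: M ≅ ℤ^1 ⊕ ℤ/3 ⊕ ℤ/9

Derivation:
rank_ℚ(R)=2; free=3−2=1
SNF(R) diag = [3, 9] → torsion [3, 9]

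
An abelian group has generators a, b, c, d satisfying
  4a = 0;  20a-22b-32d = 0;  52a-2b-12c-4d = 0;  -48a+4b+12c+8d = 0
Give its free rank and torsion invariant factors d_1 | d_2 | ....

Answer: M ≅ ℤ/2 ⊕ ℤ/4 ⊕ ℤ/12 ⊕ ℤ/12

Derivation:
rank_ℚ(R)=4; free=4−4=0
SNF(R) diag = [2, 4, 12, 12] → torsion [2, 4, 12, 12]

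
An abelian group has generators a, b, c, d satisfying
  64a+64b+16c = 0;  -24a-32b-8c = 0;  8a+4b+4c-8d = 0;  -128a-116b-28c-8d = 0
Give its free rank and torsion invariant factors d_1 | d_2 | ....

rank_ℚ(R)=4; free=4−4=0
SNF(R) diag = [4, 8, 16, 16] → torsion [4, 8, 16, 16]

Answer: M ≅ ℤ/4 ⊕ ℤ/8 ⊕ ℤ/16 ⊕ ℤ/16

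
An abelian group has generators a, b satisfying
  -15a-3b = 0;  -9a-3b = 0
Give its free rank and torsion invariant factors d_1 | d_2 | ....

rank_ℚ(R)=2; free=2−2=0
SNF(R) diag = [3, 6] → torsion [3, 6]

Answer: M ≅ ℤ/3 ⊕ ℤ/6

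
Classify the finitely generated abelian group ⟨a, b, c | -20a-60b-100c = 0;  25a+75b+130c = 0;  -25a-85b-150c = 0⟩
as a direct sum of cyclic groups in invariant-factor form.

rank_ℚ(R)=3; free=3−3=0
SNF(R) diag = [5, 10, 20] → torsion [5, 10, 20]

Answer: M ≅ ℤ/5 ⊕ ℤ/10 ⊕ ℤ/20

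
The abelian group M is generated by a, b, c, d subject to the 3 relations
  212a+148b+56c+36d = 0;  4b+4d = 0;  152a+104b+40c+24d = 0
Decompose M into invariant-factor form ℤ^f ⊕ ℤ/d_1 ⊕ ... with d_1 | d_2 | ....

Answer: M ≅ ℤ^1 ⊕ ℤ/4 ⊕ ℤ/4 ⊕ ℤ/8

Derivation:
rank_ℚ(R)=3; free=4−3=1
SNF(R) diag = [4, 4, 8] → torsion [4, 4, 8]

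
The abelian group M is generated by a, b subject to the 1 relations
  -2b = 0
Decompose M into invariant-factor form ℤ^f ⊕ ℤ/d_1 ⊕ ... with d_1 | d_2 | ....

rank_ℚ(R)=1; free=2−1=1
SNF(R) diag = [2] → torsion [2]

Answer: M ≅ ℤ^1 ⊕ ℤ/2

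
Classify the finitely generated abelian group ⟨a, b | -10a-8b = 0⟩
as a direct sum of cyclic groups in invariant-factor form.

Answer: M ≅ ℤ^1 ⊕ ℤ/2

Derivation:
rank_ℚ(R)=1; free=2−1=1
SNF(R) diag = [2] → torsion [2]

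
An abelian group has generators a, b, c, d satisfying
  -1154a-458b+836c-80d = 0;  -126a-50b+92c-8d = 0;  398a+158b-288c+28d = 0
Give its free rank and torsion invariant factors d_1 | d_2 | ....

rank_ℚ(R)=3; free=4−3=1
SNF(R) diag = [2, 4, 4] → torsion [2, 4, 4]

Answer: M ≅ ℤ^1 ⊕ ℤ/2 ⊕ ℤ/4 ⊕ ℤ/4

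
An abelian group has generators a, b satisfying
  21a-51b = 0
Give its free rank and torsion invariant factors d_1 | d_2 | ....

Answer: M ≅ ℤ^1 ⊕ ℤ/3

Derivation:
rank_ℚ(R)=1; free=2−1=1
SNF(R) diag = [3] → torsion [3]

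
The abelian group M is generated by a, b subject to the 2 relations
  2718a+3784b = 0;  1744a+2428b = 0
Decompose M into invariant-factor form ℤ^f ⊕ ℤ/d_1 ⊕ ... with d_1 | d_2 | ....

Answer: M ≅ ℤ/2 ⊕ ℤ/4

Derivation:
rank_ℚ(R)=2; free=2−2=0
SNF(R) diag = [2, 4] → torsion [2, 4]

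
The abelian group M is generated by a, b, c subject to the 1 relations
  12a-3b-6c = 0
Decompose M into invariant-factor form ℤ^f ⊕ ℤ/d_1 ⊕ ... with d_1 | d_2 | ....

Answer: M ≅ ℤ^2 ⊕ ℤ/3

Derivation:
rank_ℚ(R)=1; free=3−1=2
SNF(R) diag = [3] → torsion [3]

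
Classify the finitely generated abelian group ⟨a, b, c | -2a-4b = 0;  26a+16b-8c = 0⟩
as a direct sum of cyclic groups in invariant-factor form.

Answer: M ≅ ℤ^1 ⊕ ℤ/2 ⊕ ℤ/4

Derivation:
rank_ℚ(R)=2; free=3−2=1
SNF(R) diag = [2, 4] → torsion [2, 4]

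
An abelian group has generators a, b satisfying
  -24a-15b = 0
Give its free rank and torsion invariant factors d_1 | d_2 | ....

Answer: M ≅ ℤ^1 ⊕ ℤ/3

Derivation:
rank_ℚ(R)=1; free=2−1=1
SNF(R) diag = [3] → torsion [3]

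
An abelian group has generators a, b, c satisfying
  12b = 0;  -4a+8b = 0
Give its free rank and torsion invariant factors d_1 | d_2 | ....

rank_ℚ(R)=2; free=3−2=1
SNF(R) diag = [4, 12] → torsion [4, 12]

Answer: M ≅ ℤ^1 ⊕ ℤ/4 ⊕ ℤ/12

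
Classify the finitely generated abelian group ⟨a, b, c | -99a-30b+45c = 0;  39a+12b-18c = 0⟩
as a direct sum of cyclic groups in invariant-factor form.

Answer: M ≅ ℤ^1 ⊕ ℤ/3 ⊕ ℤ/3

Derivation:
rank_ℚ(R)=2; free=3−2=1
SNF(R) diag = [3, 3] → torsion [3, 3]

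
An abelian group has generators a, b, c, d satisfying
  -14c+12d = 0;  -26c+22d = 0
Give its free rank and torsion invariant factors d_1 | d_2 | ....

Answer: M ≅ ℤ^2 ⊕ ℤ/2 ⊕ ℤ/2

Derivation:
rank_ℚ(R)=2; free=4−2=2
SNF(R) diag = [2, 2] → torsion [2, 2]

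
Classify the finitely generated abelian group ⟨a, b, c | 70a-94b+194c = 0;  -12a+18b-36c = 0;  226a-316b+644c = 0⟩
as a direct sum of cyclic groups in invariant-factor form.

Answer: M ≅ ℤ/2 ⊕ ℤ/6 ⊕ ℤ/6

Derivation:
rank_ℚ(R)=3; free=3−3=0
SNF(R) diag = [2, 6, 6] → torsion [2, 6, 6]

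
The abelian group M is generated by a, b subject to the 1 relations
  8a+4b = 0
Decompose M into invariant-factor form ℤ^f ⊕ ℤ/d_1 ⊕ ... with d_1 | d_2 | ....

Answer: M ≅ ℤ^1 ⊕ ℤ/4

Derivation:
rank_ℚ(R)=1; free=2−1=1
SNF(R) diag = [4] → torsion [4]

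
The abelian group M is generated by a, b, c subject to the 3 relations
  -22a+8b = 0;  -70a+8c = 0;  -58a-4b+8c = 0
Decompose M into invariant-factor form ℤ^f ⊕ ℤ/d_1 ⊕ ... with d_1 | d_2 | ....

Answer: M ≅ ℤ/2 ⊕ ℤ/4 ⊕ ℤ/8

Derivation:
rank_ℚ(R)=3; free=3−3=0
SNF(R) diag = [2, 4, 8] → torsion [2, 4, 8]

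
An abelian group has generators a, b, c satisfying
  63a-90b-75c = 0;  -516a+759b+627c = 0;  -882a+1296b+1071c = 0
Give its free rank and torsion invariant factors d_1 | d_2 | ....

rank_ℚ(R)=3; free=3−3=0
SNF(R) diag = [3, 3, 9] → torsion [3, 3, 9]

Answer: M ≅ ℤ/3 ⊕ ℤ/3 ⊕ ℤ/9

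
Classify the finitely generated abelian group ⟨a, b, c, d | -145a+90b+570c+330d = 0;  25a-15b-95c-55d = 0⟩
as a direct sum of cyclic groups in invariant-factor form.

rank_ℚ(R)=2; free=4−2=2
SNF(R) diag = [5, 5] → torsion [5, 5]

Answer: M ≅ ℤ^2 ⊕ ℤ/5 ⊕ ℤ/5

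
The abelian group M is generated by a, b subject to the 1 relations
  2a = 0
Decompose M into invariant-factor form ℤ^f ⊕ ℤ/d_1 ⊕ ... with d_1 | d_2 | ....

Answer: M ≅ ℤ^1 ⊕ ℤ/2

Derivation:
rank_ℚ(R)=1; free=2−1=1
SNF(R) diag = [2] → torsion [2]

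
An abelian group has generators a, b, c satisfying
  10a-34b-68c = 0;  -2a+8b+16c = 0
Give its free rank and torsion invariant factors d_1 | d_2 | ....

rank_ℚ(R)=2; free=3−2=1
SNF(R) diag = [2, 6] → torsion [2, 6]

Answer: M ≅ ℤ^1 ⊕ ℤ/2 ⊕ ℤ/6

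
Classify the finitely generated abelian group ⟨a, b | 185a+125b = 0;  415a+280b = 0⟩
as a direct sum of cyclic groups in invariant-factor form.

Answer: M ≅ ℤ/5 ⊕ ℤ/15

Derivation:
rank_ℚ(R)=2; free=2−2=0
SNF(R) diag = [5, 15] → torsion [5, 15]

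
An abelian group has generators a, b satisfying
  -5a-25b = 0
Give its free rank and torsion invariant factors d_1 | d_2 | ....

rank_ℚ(R)=1; free=2−1=1
SNF(R) diag = [5] → torsion [5]

Answer: M ≅ ℤ^1 ⊕ ℤ/5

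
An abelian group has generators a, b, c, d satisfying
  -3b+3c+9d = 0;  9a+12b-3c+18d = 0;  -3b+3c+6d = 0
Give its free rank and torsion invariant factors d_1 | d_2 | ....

rank_ℚ(R)=3; free=4−3=1
SNF(R) diag = [3, 3, 9] → torsion [3, 3, 9]

Answer: M ≅ ℤ^1 ⊕ ℤ/3 ⊕ ℤ/3 ⊕ ℤ/9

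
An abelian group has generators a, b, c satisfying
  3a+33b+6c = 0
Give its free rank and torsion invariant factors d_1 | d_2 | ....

rank_ℚ(R)=1; free=3−1=2
SNF(R) diag = [3] → torsion [3]

Answer: M ≅ ℤ^2 ⊕ ℤ/3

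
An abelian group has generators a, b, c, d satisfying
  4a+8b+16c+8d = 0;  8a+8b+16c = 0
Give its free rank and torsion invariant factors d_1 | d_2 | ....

Answer: M ≅ ℤ^2 ⊕ ℤ/4 ⊕ ℤ/8

Derivation:
rank_ℚ(R)=2; free=4−2=2
SNF(R) diag = [4, 8] → torsion [4, 8]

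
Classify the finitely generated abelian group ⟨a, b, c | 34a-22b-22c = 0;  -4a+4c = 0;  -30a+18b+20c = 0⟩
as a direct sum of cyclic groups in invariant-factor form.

rank_ℚ(R)=3; free=3−3=0
SNF(R) diag = [2, 2, 4] → torsion [2, 2, 4]

Answer: M ≅ ℤ/2 ⊕ ℤ/2 ⊕ ℤ/4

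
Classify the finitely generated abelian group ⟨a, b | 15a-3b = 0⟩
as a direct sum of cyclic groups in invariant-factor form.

Answer: M ≅ ℤ^1 ⊕ ℤ/3

Derivation:
rank_ℚ(R)=1; free=2−1=1
SNF(R) diag = [3] → torsion [3]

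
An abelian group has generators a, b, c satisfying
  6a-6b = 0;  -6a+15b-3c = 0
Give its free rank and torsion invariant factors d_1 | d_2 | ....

rank_ℚ(R)=2; free=3−2=1
SNF(R) diag = [3, 6] → torsion [3, 6]

Answer: M ≅ ℤ^1 ⊕ ℤ/3 ⊕ ℤ/6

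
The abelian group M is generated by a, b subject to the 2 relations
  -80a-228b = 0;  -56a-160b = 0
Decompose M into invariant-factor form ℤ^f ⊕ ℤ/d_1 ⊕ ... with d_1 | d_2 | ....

Answer: M ≅ ℤ/4 ⊕ ℤ/8

Derivation:
rank_ℚ(R)=2; free=2−2=0
SNF(R) diag = [4, 8] → torsion [4, 8]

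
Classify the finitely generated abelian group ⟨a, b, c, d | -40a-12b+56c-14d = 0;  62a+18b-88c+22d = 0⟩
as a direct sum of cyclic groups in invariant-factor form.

rank_ℚ(R)=2; free=4−2=2
SNF(R) diag = [2, 6] → torsion [2, 6]

Answer: M ≅ ℤ^2 ⊕ ℤ/2 ⊕ ℤ/6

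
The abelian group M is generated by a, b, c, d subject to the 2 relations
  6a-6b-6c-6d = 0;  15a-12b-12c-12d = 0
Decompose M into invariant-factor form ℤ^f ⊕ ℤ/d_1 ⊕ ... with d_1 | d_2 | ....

Answer: M ≅ ℤ^2 ⊕ ℤ/3 ⊕ ℤ/6

Derivation:
rank_ℚ(R)=2; free=4−2=2
SNF(R) diag = [3, 6] → torsion [3, 6]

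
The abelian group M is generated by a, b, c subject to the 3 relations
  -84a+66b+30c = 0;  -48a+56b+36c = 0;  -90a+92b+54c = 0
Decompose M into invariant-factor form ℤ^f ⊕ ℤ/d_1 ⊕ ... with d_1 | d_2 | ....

rank_ℚ(R)=3; free=3−3=0
SNF(R) diag = [2, 6, 12] → torsion [2, 6, 12]

Answer: M ≅ ℤ/2 ⊕ ℤ/6 ⊕ ℤ/12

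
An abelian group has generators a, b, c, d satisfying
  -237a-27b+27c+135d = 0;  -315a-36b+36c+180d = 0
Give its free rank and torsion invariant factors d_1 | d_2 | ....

Answer: M ≅ ℤ^2 ⊕ ℤ/3 ⊕ ℤ/9

Derivation:
rank_ℚ(R)=2; free=4−2=2
SNF(R) diag = [3, 9] → torsion [3, 9]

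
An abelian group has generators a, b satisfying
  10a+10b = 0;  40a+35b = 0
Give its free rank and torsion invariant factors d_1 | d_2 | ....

rank_ℚ(R)=2; free=2−2=0
SNF(R) diag = [5, 10] → torsion [5, 10]

Answer: M ≅ ℤ/5 ⊕ ℤ/10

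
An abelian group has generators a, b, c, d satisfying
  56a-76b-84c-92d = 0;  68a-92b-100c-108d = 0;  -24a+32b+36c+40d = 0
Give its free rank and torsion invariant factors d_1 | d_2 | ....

rank_ℚ(R)=3; free=4−3=1
SNF(R) diag = [4, 4, 4] → torsion [4, 4, 4]

Answer: M ≅ ℤ^1 ⊕ ℤ/4 ⊕ ℤ/4 ⊕ ℤ/4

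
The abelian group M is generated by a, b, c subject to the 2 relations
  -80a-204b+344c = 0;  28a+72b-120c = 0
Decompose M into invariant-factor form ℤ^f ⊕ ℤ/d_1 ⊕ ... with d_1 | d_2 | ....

Answer: M ≅ ℤ^1 ⊕ ℤ/4 ⊕ ℤ/4

Derivation:
rank_ℚ(R)=2; free=3−2=1
SNF(R) diag = [4, 4] → torsion [4, 4]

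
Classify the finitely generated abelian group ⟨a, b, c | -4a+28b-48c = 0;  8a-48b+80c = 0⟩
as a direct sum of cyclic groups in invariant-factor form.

rank_ℚ(R)=2; free=3−2=1
SNF(R) diag = [4, 8] → torsion [4, 8]

Answer: M ≅ ℤ^1 ⊕ ℤ/4 ⊕ ℤ/8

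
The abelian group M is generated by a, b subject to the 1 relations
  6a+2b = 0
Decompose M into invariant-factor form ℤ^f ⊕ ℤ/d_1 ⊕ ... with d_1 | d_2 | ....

rank_ℚ(R)=1; free=2−1=1
SNF(R) diag = [2] → torsion [2]

Answer: M ≅ ℤ^1 ⊕ ℤ/2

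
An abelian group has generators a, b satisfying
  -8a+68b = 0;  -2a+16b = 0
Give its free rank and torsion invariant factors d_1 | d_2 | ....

Answer: M ≅ ℤ/2 ⊕ ℤ/4

Derivation:
rank_ℚ(R)=2; free=2−2=0
SNF(R) diag = [2, 4] → torsion [2, 4]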